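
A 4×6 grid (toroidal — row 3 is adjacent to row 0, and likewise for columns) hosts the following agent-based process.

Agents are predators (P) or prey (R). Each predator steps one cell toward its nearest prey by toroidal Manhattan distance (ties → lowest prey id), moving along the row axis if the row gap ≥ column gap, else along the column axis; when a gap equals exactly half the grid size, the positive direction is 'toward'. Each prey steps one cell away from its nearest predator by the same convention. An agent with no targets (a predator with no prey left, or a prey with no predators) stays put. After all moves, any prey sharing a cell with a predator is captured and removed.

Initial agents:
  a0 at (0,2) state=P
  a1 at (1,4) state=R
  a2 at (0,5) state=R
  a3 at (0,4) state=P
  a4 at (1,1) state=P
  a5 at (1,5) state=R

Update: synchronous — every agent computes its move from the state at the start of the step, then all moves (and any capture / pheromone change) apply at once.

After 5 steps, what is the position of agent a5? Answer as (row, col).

t=1: a0@(0,3):P a1@(2,4):R a2@(0,0):R a3@(1,4):P a4@(1,0):P a5@(2,5):R
t=2: a0@(1,3):P a1@(3,4):R a2@(3,0):R a3@(2,4):P a4@(0,0):P a5@(3,5):R
t=3: a0@(2,3):P a1@(0,4):R a2@(2,0):R a3@(3,4):P a4@(3,0):P a5@(0,5):R
t=4: a0@(3,3):P a1@(1,4):R a2@(1,0):R a3@(0,4):P a4@(2,0):P a5@(1,5):R
t=5: a0@(0,3):P a1@(2,4):R a2@(0,0):R a3@(1,4):P a4@(1,0):P a5@(2,5):R

(2, 5)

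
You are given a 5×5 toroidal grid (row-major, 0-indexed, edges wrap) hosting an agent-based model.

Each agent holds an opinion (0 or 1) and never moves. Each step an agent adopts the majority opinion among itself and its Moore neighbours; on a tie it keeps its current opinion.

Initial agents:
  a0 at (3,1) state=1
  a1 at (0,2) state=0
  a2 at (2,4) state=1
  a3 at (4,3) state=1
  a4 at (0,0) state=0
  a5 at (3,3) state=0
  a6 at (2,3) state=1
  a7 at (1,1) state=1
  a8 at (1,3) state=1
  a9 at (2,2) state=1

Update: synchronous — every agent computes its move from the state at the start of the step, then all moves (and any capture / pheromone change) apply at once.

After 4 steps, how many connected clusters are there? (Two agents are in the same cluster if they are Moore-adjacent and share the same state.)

t=1: a0@(3,1):1 a1@(0,2):1 a2@(2,4):1 a3@(4,3):0 a4@(0,0):0 a5@(3,3):1 a6@(2,3):1 a7@(1,1):1 a8@(1,3):1 a9@(2,2):1
t=2: a0@(3,1):1 a1@(0,2):1 a2@(2,4):1 a3@(4,3):1 a4@(0,0):0 a5@(3,3):1 a6@(2,3):1 a7@(1,1):1 a8@(1,3):1 a9@(2,2):1
t=3: (unchanged — steady state)

2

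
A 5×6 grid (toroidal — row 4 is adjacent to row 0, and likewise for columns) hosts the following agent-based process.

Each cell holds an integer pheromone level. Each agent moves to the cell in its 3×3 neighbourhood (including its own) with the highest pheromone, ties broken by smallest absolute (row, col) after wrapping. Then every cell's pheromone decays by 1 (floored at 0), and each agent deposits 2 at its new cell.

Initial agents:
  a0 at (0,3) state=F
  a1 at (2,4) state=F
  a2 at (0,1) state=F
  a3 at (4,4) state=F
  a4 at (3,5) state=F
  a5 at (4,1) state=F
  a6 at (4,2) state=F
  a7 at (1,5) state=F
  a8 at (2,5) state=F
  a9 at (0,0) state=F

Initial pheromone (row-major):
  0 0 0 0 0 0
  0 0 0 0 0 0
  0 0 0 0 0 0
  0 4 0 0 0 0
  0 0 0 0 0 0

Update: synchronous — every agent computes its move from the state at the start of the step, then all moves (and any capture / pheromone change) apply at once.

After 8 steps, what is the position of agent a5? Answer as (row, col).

(3, 1)

t=1: a0@(0,2) a1@(1,3) a2@(0,0) a3@(0,3) a4@(2,0) a5@(3,1) a6@(3,1) a7@(0,0) a8@(1,0) a9@(0,0) | pheromone: 6 0 2 2 0 0 / 2 0 0 2 0 0 / 2 0 0 0 0 0 / 0 7 0 0 0 0 / 0 0 0 0 0 0
t=2: a0@(0,2) a1@(0,2) a2@(0,0) a3@(0,2) a4@(3,1) a5@(3,1) a6@(3,1) a7@(0,0) a8@(0,0) a9@(0,0) | pheromone: 13 0 7 1 0 0 / 1 0 0 1 0 0 / 1 0 0 0 0 0 / 0 12 0 0 0 0 / 0 0 0 0 0 0
t=3: a0@(0,2) a1@(0,2) a2@(0,0) a3@(0,2) a4@(3,1) a5@(3,1) a6@(3,1) a7@(0,0) a8@(0,0) a9@(0,0) | pheromone: 20 0 12 0 0 0 / 0 0 0 0 0 0 / 0 0 0 0 0 0 / 0 17 0 0 0 0 / 0 0 0 0 0 0
t=4: a0@(0,2) a1@(0,2) a2@(0,0) a3@(0,2) a4@(3,1) a5@(3,1) a6@(3,1) a7@(0,0) a8@(0,0) a9@(0,0) | pheromone: 27 0 17 0 0 0 / 0 0 0 0 0 0 / 0 0 0 0 0 0 / 0 22 0 0 0 0 / 0 0 0 0 0 0
t=5: a0@(0,2) a1@(0,2) a2@(0,0) a3@(0,2) a4@(3,1) a5@(3,1) a6@(3,1) a7@(0,0) a8@(0,0) a9@(0,0) | pheromone: 34 0 22 0 0 0 / 0 0 0 0 0 0 / 0 0 0 0 0 0 / 0 27 0 0 0 0 / 0 0 0 0 0 0
t=6: a0@(0,2) a1@(0,2) a2@(0,0) a3@(0,2) a4@(3,1) a5@(3,1) a6@(3,1) a7@(0,0) a8@(0,0) a9@(0,0) | pheromone: 41 0 27 0 0 0 / 0 0 0 0 0 0 / 0 0 0 0 0 0 / 0 32 0 0 0 0 / 0 0 0 0 0 0
t=7: a0@(0,2) a1@(0,2) a2@(0,0) a3@(0,2) a4@(3,1) a5@(3,1) a6@(3,1) a7@(0,0) a8@(0,0) a9@(0,0) | pheromone: 48 0 32 0 0 0 / 0 0 0 0 0 0 / 0 0 0 0 0 0 / 0 37 0 0 0 0 / 0 0 0 0 0 0
t=8: a0@(0,2) a1@(0,2) a2@(0,0) a3@(0,2) a4@(3,1) a5@(3,1) a6@(3,1) a7@(0,0) a8@(0,0) a9@(0,0) | pheromone: 55 0 37 0 0 0 / 0 0 0 0 0 0 / 0 0 0 0 0 0 / 0 42 0 0 0 0 / 0 0 0 0 0 0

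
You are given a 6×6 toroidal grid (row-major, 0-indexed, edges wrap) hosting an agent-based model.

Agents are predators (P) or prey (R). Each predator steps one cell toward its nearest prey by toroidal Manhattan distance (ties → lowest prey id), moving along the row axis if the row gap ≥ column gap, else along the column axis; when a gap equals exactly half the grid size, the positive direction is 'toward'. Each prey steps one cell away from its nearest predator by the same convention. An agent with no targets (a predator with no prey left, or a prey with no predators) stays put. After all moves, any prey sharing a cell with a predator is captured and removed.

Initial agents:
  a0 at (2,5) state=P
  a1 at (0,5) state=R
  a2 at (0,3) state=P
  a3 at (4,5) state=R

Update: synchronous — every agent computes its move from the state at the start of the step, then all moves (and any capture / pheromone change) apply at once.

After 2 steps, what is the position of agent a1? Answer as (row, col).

t=1: a0@(1,5):P a1@(5,5):R a2@(0,4):P a3@(5,5):R
t=2: a0@(0,5):P a1@(4,5):R a2@(5,4):P a3@(4,5):R

(4, 5)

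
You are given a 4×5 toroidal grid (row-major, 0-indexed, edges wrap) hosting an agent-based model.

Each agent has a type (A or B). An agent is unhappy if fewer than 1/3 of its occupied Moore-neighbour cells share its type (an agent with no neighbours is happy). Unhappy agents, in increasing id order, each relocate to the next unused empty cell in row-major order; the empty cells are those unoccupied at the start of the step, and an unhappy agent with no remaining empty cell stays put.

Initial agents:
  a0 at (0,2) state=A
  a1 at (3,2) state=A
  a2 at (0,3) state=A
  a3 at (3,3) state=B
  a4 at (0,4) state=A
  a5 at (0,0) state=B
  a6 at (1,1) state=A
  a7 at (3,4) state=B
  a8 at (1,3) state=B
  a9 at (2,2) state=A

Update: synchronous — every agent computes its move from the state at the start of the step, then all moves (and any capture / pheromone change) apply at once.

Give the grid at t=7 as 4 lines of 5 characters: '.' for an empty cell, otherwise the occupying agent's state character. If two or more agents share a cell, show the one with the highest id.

B.AAB
BA.A.
..A..
..A.B

t=1: a0@(0,2):A a1@(3,2):A a2@(0,3):A a3@(0,1):B a4@(1,0):A a5@(0,0):B a6@(1,1):A a7@(3,4):B a8@(1,2):B a9@(2,2):A
t=2: a0@(0,2):A a1@(3,2):A a2@(0,3):A a3@(0,1):B a4@(1,0):A a5@(0,0):B a6@(1,1):A a7@(3,4):B a8@(0,4):B a9@(2,2):A
t=3: a0@(0,2):A a1@(3,2):A a2@(0,3):A a3@(1,2):B a4@(1,3):A a5@(0,0):B a6@(1,1):A a7@(3,4):B a8@(0,4):B a9@(2,2):A
t=4: a0@(0,2):A a1@(3,2):A a2@(0,3):A a3@(0,1):B a4@(1,3):A a5@(0,0):B a6@(1,1):A a7@(3,4):B a8@(0,4):B a9@(2,2):A
t=5: a0@(0,2):A a1@(3,2):A a2@(0,3):A a3@(1,0):B a4@(1,3):A a5@(0,0):B a6@(1,1):A a7@(3,4):B a8@(0,4):B a9@(2,2):A
t=6: (unchanged — steady state)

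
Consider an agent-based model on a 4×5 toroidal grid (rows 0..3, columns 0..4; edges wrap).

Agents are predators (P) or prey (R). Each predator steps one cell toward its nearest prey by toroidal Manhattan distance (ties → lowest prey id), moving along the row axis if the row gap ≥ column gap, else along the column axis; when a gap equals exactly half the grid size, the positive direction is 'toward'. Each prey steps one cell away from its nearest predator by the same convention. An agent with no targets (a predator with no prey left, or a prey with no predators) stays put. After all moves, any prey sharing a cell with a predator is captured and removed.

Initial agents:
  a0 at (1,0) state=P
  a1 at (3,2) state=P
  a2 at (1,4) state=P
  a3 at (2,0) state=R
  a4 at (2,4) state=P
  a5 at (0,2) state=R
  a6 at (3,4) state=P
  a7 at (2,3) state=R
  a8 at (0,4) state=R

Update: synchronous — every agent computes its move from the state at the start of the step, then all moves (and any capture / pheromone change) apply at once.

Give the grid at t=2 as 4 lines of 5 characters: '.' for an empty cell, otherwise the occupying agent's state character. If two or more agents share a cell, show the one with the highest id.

R....
..P..
..RRR
P...P

t=1: a0@(2,0):P a1@(0,2):P a2@(0,4):P a3@(3,0):R a4@(2,0):P a5@(1,2):R a6@(0,4):P a7@(2,2):R a8@(3,4):R
t=2: a0@(3,0):P a1@(1,2):P a2@(3,4):P a3@(0,0):R a4@(3,0):P a5@(2,2):R a6@(3,4):P a7@(2,3):R a8@(2,4):R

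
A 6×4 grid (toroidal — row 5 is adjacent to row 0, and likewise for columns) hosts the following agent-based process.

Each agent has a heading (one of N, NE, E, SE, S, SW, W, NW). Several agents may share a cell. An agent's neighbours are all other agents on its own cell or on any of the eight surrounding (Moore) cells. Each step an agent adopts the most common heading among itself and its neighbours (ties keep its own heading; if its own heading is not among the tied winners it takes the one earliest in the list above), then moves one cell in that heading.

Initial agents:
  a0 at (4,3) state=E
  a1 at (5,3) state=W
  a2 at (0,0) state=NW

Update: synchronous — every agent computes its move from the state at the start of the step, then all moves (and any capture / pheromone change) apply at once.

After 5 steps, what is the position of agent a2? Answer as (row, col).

(1, 3)

t=1: a0@(4,0):E a1@(5,2):W a2@(5,3):NW
t=2: a0@(4,1):E a1@(5,1):W a2@(4,2):NW
t=3: a0@(4,2):E a1@(5,0):W a2@(3,1):NW
t=4: a0@(4,3):E a1@(5,3):W a2@(2,0):NW
t=5: a0@(4,0):E a1@(5,2):W a2@(1,3):NW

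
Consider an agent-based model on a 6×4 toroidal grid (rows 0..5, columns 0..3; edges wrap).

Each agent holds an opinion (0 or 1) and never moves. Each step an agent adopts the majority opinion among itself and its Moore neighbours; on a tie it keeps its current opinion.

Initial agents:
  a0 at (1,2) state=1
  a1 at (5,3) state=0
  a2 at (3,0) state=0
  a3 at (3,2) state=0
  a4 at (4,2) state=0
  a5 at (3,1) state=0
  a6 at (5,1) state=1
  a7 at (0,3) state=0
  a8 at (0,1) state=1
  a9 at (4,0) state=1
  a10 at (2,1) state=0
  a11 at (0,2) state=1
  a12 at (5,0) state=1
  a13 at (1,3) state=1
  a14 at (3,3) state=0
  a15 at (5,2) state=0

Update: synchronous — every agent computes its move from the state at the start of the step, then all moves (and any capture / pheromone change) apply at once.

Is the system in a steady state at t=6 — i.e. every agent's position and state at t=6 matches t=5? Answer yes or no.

yes

t=1: a0@(1,2):1 a1@(5,3):0 a2@(3,0):0 a3@(3,2):0 a4@(4,2):0 a5@(3,1):0 a6@(5,1):1 a7@(0,3):1 a8@(0,1):1 a9@(4,0):0 a10@(2,1):0 a11@(0,2):1 a12@(5,0):1 a13@(1,3):1 a14@(3,3):0 a15@(5,2):0
t=2: a0@(1,2):1 a1@(5,3):0 a2@(3,0):0 a3@(3,2):0 a4@(4,2):0 a5@(3,1):0 a6@(5,1):1 a7@(0,3):1 a8@(0,1):1 a9@(4,0):0 a10@(2,1):0 a11@(0,2):1 a12@(5,0):1 a13@(1,3):1 a14@(3,3):0 a15@(5,2):1
t=3: a0@(1,2):1 a1@(5,3):1 a2@(3,0):0 a3@(3,2):0 a4@(4,2):0 a5@(3,1):0 a6@(5,1):1 a7@(0,3):1 a8@(0,1):1 a9@(4,0):0 a10@(2,1):0 a11@(0,2):1 a12@(5,0):1 a13@(1,3):1 a14@(3,3):0 a15@(5,2):1
t=4: (unchanged — steady state)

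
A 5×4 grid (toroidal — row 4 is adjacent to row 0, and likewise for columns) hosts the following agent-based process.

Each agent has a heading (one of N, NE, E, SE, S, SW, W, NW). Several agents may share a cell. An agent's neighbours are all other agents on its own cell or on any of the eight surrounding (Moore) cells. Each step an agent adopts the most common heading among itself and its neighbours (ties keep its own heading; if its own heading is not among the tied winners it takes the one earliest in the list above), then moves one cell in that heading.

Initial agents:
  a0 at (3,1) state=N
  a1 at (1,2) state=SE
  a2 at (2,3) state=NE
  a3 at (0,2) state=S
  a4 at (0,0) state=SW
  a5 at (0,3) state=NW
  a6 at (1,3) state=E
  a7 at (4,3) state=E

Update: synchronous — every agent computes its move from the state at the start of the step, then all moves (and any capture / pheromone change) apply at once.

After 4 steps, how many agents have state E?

t=1: a0@(2,1):N a1@(2,3):SE a2@(1,0):NE a3@(0,3):E a4@(0,1):E a5@(0,0):E a6@(1,0):E a7@(4,0):E
t=2: a0@(1,1):N a1@(3,0):SE a2@(1,1):E a3@(0,0):E a4@(0,2):E a5@(0,1):E a6@(1,1):E a7@(4,1):E
t=3: a0@(1,2):E a1@(4,1):SE a2@(1,2):E a3@(0,1):E a4@(0,3):E a5@(0,2):E a6@(1,2):E a7@(4,2):E
t=4: a0@(1,3):E a1@(4,2):E a2@(1,3):E a3@(0,2):E a4@(0,0):E a5@(0,3):E a6@(1,3):E a7@(4,3):E

8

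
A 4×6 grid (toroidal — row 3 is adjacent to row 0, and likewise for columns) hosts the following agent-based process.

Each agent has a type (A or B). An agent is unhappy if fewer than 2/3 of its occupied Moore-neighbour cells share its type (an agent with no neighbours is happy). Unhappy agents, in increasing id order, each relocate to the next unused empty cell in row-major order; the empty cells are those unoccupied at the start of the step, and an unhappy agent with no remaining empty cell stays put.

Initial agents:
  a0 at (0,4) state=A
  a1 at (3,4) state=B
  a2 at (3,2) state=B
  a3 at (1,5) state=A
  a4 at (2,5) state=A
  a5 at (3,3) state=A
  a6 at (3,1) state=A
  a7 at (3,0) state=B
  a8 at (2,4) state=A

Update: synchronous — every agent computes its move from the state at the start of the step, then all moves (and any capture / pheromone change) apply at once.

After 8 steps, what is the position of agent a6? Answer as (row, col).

(1, 4)

t=1: a0@(0,4):A a1@(0,0):B a2@(0,1):B a3@(1,5):A a4@(0,2):A a5@(0,3):A a6@(0,5):A a7@(1,0):B a8@(2,4):A
t=2: a0@(0,4):A a1@(1,1):B a2@(0,1):B a3@(1,2):A a4@(1,3):A a5@(0,3):A a6@(1,4):A a7@(2,0):B a8@(2,4):A
t=3: a0@(0,4):A a1@(1,1):B a2@(0,0):B a3@(0,2):A a4@(1,3):A a5@(0,3):A a6@(1,4):A a7@(2,0):B a8@(2,4):A
t=4: (unchanged — steady state)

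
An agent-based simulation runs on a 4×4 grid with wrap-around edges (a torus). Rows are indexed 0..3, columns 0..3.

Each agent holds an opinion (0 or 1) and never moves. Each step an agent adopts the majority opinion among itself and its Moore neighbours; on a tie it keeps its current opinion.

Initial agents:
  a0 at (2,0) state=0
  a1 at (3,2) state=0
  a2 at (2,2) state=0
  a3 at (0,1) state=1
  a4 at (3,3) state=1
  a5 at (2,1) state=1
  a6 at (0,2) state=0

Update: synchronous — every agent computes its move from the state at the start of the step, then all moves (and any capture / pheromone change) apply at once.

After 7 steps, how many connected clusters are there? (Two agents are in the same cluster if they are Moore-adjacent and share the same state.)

1

t=1: a0@(2,0):1 a1@(3,2):0 a2@(2,2):0 a3@(0,1):0 a4@(3,3):0 a5@(2,1):0 a6@(0,2):0
t=2: a0@(2,0):0 a1@(3,2):0 a2@(2,2):0 a3@(0,1):0 a4@(3,3):0 a5@(2,1):0 a6@(0,2):0
t=3: (unchanged — steady state)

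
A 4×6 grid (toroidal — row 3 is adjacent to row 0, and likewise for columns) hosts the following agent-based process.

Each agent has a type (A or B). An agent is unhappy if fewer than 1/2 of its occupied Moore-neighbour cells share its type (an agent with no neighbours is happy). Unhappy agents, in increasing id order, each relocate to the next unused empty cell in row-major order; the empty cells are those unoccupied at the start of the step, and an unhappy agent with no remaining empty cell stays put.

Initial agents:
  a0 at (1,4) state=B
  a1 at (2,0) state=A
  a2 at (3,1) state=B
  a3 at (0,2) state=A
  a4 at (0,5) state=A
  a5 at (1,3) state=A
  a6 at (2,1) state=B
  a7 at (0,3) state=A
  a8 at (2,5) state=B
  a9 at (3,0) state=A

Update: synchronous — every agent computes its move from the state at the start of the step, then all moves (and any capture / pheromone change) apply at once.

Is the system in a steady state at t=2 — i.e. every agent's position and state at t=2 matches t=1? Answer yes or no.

t=1: a0@(0,0):B a1@(0,1):A a2@(0,4):B a3@(0,2):A a4@(0,5):A a5@(1,3):A a6@(1,0):B a7@(0,3):A a8@(1,1):B a9@(1,2):A
t=2: a0@(0,0):B a1@(1,4):A a2@(1,5):B a3@(0,2):A a4@(2,0):A a5@(1,3):A a6@(1,0):B a7@(0,3):A a8@(2,1):B a9@(1,2):A

no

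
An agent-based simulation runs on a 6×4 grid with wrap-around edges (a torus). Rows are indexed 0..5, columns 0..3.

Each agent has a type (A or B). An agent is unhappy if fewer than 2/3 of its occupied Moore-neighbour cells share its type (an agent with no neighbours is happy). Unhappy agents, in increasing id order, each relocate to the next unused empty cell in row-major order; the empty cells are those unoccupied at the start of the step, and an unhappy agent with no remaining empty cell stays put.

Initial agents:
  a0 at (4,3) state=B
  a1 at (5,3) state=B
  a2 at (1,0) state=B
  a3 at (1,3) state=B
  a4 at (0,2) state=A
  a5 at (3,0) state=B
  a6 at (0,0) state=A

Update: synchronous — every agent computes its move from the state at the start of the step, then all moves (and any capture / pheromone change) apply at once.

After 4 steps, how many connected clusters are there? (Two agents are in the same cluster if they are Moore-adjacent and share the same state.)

t=1: a0@(4,3):B a1@(0,1):B a2@(0,3):B a3@(1,1):B a4@(1,2):A a5@(3,0):B a6@(2,0):A
t=2: a0@(4,3):B a1@(0,0):B a2@(0,2):B a3@(1,0):B a4@(1,3):A a5@(2,1):B a6@(2,2):A
t=3: a0@(4,3):B a1@(0,1):B a2@(0,3):B a3@(1,0):B a4@(1,1):A a5@(1,2):B a6@(2,0):A
t=4: a0@(4,3):B a1@(0,1):B a2@(0,3):B a3@(0,0):B a4@(0,2):A a5@(1,2):B a6@(1,3):A

3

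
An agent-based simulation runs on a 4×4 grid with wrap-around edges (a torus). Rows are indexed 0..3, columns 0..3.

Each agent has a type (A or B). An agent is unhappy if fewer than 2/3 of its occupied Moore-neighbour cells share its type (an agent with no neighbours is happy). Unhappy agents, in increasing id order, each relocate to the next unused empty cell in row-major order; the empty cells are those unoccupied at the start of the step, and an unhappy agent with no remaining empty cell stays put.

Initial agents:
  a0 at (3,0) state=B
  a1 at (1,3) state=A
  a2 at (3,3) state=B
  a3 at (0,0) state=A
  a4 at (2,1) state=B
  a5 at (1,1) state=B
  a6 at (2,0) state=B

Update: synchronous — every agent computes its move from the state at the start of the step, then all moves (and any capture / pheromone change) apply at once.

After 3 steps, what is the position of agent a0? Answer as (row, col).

(0, 1)

t=1: a0@(3,0):B a1@(0,1):A a2@(3,3):B a3@(0,2):A a4@(2,1):B a5@(1,1):B a6@(2,0):B
t=2: a0@(3,0):B a1@(0,0):A a2@(3,3):B a3@(0,3):A a4@(2,1):B a5@(1,0):B a6@(2,0):B
t=3: a0@(0,1):B a1@(0,2):A a2@(1,1):B a3@(1,2):A a4@(2,1):B a5@(1,3):B a6@(2,0):B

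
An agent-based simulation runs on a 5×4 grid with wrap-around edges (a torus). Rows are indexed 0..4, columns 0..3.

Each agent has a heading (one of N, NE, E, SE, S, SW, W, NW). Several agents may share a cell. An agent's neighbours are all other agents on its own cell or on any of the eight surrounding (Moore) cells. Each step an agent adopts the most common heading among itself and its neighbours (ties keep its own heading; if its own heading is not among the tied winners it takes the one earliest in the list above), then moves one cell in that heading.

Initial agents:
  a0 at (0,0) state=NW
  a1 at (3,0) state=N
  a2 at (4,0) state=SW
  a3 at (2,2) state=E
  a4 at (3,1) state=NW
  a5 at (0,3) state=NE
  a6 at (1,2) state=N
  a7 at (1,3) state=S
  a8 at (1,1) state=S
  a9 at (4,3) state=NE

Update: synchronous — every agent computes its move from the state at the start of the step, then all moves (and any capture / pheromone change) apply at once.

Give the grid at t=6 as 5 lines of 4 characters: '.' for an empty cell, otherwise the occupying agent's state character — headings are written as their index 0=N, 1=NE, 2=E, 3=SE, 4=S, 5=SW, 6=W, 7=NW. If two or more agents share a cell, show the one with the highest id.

t=1: a0@(4,1):NE a1@(2,0):N a2@(3,1):NE a3@(3,2):S a4@(2,0):NW a5@(4,0):NE a6@(2,2):S a7@(2,3):S a8@(2,1):S a9@(3,0):NE
t=2: a0@(3,2):NE a1@(1,1):NE a2@(2,2):NE a3@(4,2):S a4@(1,1):NE a5@(3,1):NE a6@(3,2):S a7@(3,3):S a8@(3,1):S a9@(2,1):NE
t=3: a0@(2,3):NE a1@(0,2):NE a2@(1,3):NE a3@(0,2):S a4@(0,2):NE a5@(2,2):NE a6@(4,2):S a7@(4,3):S a8@(2,2):NE a9@(1,2):NE
t=4: a0@(1,0):NE a1@(4,3):NE a2@(0,0):NE a3@(4,3):NE a4@(4,3):NE a5@(1,3):NE a6@(0,2):S a7@(0,3):S a8@(1,3):NE a9@(0,3):NE
t=5: a0@(0,1):NE a1@(3,0):NE a2@(4,1):NE a3@(3,0):NE a4@(3,0):NE a5@(0,0):NE a6@(4,3):NE a7@(4,0):NE a8@(0,0):NE a9@(4,0):NE
t=6: a0@(4,2):NE a1@(2,1):NE a2@(3,2):NE a3@(2,1):NE a4@(2,1):NE a5@(4,1):NE a6@(3,0):NE a7@(3,1):NE a8@(4,1):NE a9@(3,1):NE

....
....
.1..
111.
.11.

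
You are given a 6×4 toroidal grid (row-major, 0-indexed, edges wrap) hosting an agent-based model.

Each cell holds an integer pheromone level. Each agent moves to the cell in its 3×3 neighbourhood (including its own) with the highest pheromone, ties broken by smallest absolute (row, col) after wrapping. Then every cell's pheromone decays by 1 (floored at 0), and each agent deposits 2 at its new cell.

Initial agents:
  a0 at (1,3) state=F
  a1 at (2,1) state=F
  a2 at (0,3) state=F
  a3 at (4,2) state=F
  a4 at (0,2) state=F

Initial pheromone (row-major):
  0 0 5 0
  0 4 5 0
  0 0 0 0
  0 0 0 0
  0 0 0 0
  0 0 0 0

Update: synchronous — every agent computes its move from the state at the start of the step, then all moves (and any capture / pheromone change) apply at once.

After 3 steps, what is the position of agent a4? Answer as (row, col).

(0, 2)

t=1: a0@(0,2) a1@(1,2) a2@(0,2) a3@(3,1) a4@(0,2) | pheromone: 0 0 10 0 / 0 3 6 0 / 0 0 0 0 / 0 2 0 0 / 0 0 0 0 / 0 0 0 0
t=2: a0@(0,2) a1@(0,2) a2@(0,2) a3@(3,1) a4@(0,2) | pheromone: 0 0 17 0 / 0 2 5 0 / 0 0 0 0 / 0 3 0 0 / 0 0 0 0 / 0 0 0 0
t=3: a0@(0,2) a1@(0,2) a2@(0,2) a3@(3,1) a4@(0,2) | pheromone: 0 0 24 0 / 0 1 4 0 / 0 0 0 0 / 0 4 0 0 / 0 0 0 0 / 0 0 0 0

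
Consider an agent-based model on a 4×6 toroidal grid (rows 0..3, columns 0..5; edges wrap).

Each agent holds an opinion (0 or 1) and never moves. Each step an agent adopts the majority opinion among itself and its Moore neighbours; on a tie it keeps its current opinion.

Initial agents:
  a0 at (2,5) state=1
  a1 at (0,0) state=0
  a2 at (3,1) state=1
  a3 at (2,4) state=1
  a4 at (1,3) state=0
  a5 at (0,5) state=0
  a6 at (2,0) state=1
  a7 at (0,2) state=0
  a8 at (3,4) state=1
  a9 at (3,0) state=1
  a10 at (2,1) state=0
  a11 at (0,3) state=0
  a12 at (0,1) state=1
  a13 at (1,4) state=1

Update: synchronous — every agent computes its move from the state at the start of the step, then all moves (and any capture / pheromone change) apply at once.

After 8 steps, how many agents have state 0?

3

t=1: a0@(2,5):1 a1@(0,0):1 a2@(3,1):1 a3@(2,4):1 a4@(1,3):0 a5@(0,5):1 a6@(2,0):1 a7@(0,2):0 a8@(3,4):1 a9@(3,0):1 a10@(2,1):1 a11@(0,3):0 a12@(0,1):1 a13@(1,4):1
t=2: (unchanged — steady state)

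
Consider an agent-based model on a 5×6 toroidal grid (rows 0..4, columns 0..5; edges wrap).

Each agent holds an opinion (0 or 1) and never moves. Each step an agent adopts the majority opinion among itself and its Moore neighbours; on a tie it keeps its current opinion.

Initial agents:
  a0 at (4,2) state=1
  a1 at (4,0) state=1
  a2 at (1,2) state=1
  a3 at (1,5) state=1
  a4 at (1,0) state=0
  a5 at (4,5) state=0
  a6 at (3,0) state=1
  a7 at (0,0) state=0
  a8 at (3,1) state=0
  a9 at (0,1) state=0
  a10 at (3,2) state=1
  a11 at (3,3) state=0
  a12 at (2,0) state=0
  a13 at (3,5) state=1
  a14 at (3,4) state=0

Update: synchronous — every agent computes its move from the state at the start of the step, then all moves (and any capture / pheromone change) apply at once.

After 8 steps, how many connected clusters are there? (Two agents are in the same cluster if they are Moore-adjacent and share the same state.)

t=1: a0@(4,2):0 a1@(4,0):0 a2@(1,2):1 a3@(1,5):0 a4@(1,0):0 a5@(4,5):0 a6@(3,0):1 a7@(0,0):0 a8@(3,1):1 a9@(0,1):0 a10@(3,2):1 a11@(3,3):0 a12@(2,0):0 a13@(3,5):1 a14@(3,4):0
t=2: a0@(4,2):0 a1@(4,0):0 a2@(1,2):1 a3@(1,5):0 a4@(1,0):0 a5@(4,5):0 a6@(3,0):1 a7@(0,0):0 a8@(3,1):1 a9@(0,1):0 a10@(3,2):1 a11@(3,3):0 a12@(2,0):0 a13@(3,5):0 a14@(3,4):0
t=3: a0@(4,2):0 a1@(4,0):0 a2@(1,2):1 a3@(1,5):0 a4@(1,0):0 a5@(4,5):0 a6@(3,0):0 a7@(0,0):0 a8@(3,1):1 a9@(0,1):0 a10@(3,2):1 a11@(3,3):0 a12@(2,0):0 a13@(3,5):0 a14@(3,4):0
t=4: a0@(4,2):0 a1@(4,0):0 a2@(1,2):1 a3@(1,5):0 a4@(1,0):0 a5@(4,5):0 a6@(3,0):0 a7@(0,0):0 a8@(3,1):0 a9@(0,1):0 a10@(3,2):1 a11@(3,3):0 a12@(2,0):0 a13@(3,5):0 a14@(3,4):0
t=5: a0@(4,2):0 a1@(4,0):0 a2@(1,2):1 a3@(1,5):0 a4@(1,0):0 a5@(4,5):0 a6@(3,0):0 a7@(0,0):0 a8@(3,1):0 a9@(0,1):0 a10@(3,2):0 a11@(3,3):0 a12@(2,0):0 a13@(3,5):0 a14@(3,4):0
t=6: (unchanged — steady state)

2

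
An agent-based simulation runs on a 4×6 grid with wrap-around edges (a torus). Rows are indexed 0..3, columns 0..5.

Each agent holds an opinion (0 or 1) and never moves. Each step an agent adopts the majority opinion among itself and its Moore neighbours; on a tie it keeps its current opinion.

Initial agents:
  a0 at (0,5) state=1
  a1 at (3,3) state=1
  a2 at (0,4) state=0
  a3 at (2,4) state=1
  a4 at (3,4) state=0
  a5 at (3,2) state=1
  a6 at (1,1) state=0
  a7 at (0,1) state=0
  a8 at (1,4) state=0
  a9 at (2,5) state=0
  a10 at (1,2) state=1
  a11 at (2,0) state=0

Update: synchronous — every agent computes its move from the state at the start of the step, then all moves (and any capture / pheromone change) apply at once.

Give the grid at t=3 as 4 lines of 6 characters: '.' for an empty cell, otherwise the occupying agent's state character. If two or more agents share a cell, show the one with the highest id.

t=1: a0@(0,5):0 a1@(3,3):1 a2@(0,4):0 a3@(2,4):0 a4@(3,4):0 a5@(3,2):1 a6@(1,1):0 a7@(0,1):0 a8@(1,4):0 a9@(2,5):0 a10@(1,2):0 a11@(2,0):0
t=2: a0@(0,5):0 a1@(3,3):0 a2@(0,4):0 a3@(2,4):0 a4@(3,4):0 a5@(3,2):1 a6@(1,1):0 a7@(0,1):0 a8@(1,4):0 a9@(2,5):0 a10@(1,2):0 a11@(2,0):0
t=3: a0@(0,5):0 a1@(3,3):0 a2@(0,4):0 a3@(2,4):0 a4@(3,4):0 a5@(3,2):0 a6@(1,1):0 a7@(0,1):0 a8@(1,4):0 a9@(2,5):0 a10@(1,2):0 a11@(2,0):0

.0..00
.00.0.
0...00
..000.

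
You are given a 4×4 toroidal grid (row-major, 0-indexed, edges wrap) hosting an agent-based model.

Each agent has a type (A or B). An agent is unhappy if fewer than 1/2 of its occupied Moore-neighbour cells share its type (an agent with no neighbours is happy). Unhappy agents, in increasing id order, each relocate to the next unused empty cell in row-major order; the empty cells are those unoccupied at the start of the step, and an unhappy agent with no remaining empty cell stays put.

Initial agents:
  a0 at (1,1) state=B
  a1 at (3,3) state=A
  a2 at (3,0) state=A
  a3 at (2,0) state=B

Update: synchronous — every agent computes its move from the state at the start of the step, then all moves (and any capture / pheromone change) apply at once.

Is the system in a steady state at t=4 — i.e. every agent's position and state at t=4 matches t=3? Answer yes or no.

yes

t=1: a0@(1,1):B a1@(3,3):A a2@(3,0):A a3@(0,0):B
t=2: a0@(1,1):B a1@(3,3):A a2@(3,0):A a3@(0,1):B
t=3: (unchanged — steady state)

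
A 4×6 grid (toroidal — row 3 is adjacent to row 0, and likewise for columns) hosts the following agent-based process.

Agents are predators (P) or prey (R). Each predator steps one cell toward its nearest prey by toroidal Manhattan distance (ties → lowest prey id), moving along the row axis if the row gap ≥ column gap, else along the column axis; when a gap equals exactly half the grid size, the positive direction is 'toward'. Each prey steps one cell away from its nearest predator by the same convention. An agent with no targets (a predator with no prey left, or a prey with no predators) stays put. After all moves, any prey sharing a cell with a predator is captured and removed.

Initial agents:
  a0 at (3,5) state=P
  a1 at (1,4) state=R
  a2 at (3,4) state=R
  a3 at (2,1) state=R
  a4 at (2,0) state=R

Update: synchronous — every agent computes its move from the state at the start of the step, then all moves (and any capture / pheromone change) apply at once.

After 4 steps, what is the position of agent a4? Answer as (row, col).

t=1: a0@(3,4):P a1@(0,4):R a2@(3,3):R a3@(2,2):R a4@(1,0):R
t=2: a0@(0,4):P a1@(1,4):R a2@(3,2):R a3@(2,1):R a4@(0,0):R
t=3: a0@(1,4):P a1@(2,4):R a2@(3,1):R a3@(2,0):R a4@(0,1):R
t=4: a0@(2,4):P a1@(3,4):R a2@(3,0):R a3@(2,1):R a4@(0,0):R

(0, 0)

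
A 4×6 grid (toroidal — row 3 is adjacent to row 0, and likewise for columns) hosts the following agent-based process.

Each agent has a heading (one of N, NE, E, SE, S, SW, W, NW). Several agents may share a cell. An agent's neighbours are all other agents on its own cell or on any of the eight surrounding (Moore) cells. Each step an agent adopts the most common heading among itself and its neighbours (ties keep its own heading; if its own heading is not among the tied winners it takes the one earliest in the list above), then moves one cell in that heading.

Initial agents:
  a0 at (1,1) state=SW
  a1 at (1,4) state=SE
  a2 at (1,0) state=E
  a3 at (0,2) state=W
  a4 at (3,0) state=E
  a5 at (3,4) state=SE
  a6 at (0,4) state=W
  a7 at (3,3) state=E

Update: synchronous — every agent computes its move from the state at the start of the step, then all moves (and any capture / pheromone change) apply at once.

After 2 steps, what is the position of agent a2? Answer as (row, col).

(1, 2)

t=1: a0@(2,0):SW a1@(2,5):SE a2@(1,1):E a3@(0,1):W a4@(3,1):E a5@(0,5):SE a6@(1,5):SE a7@(3,2):W
t=2: a0@(2,1):E a1@(3,0):SE a2@(1,2):E a3@(0,0):W a4@(3,0):W a5@(1,0):SE a6@(2,0):SE a7@(3,1):W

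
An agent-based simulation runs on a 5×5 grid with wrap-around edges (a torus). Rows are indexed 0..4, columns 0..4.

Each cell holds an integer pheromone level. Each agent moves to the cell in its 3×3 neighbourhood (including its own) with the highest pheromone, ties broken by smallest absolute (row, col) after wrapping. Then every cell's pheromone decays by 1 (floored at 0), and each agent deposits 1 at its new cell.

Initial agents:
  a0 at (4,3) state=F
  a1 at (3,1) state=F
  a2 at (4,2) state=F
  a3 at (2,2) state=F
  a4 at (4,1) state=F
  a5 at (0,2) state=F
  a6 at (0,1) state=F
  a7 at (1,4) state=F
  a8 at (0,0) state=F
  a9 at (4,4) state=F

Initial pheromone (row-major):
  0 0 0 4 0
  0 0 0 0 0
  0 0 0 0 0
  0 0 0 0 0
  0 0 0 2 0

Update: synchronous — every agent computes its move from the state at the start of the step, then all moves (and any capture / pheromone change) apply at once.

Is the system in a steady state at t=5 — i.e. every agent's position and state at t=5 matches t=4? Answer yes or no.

t=1: a0@(0,3) a1@(2,0) a2@(0,3) a3@(1,1) a4@(0,0) a5@(0,3) a6@(0,0) a7@(0,3) a8@(0,0) a9@(0,3) | pheromone: 3 0 0 8 0 / 0 1 0 0 0 / 1 0 0 0 0 / 0 0 0 0 0 / 0 0 0 1 0
t=2: a0@(0,3) a1@(1,1) a2@(0,3) a3@(0,0) a4@(0,0) a5@(0,3) a6@(0,0) a7@(0,3) a8@(0,0) a9@(0,3) | pheromone: 6 0 0 12 0 / 0 1 0 0 0 / 0 0 0 0 0 / 0 0 0 0 0 / 0 0 0 0 0
t=3: a0@(0,3) a1@(0,0) a2@(0,3) a3@(0,0) a4@(0,0) a5@(0,3) a6@(0,0) a7@(0,3) a8@(0,0) a9@(0,3) | pheromone: 10 0 0 16 0 / 0 0 0 0 0 / 0 0 0 0 0 / 0 0 0 0 0 / 0 0 0 0 0
t=4: a0@(0,3) a1@(0,0) a2@(0,3) a3@(0,0) a4@(0,0) a5@(0,3) a6@(0,0) a7@(0,3) a8@(0,0) a9@(0,3) | pheromone: 14 0 0 20 0 / 0 0 0 0 0 / 0 0 0 0 0 / 0 0 0 0 0 / 0 0 0 0 0
t=5: a0@(0,3) a1@(0,0) a2@(0,3) a3@(0,0) a4@(0,0) a5@(0,3) a6@(0,0) a7@(0,3) a8@(0,0) a9@(0,3) | pheromone: 18 0 0 24 0 / 0 0 0 0 0 / 0 0 0 0 0 / 0 0 0 0 0 / 0 0 0 0 0

yes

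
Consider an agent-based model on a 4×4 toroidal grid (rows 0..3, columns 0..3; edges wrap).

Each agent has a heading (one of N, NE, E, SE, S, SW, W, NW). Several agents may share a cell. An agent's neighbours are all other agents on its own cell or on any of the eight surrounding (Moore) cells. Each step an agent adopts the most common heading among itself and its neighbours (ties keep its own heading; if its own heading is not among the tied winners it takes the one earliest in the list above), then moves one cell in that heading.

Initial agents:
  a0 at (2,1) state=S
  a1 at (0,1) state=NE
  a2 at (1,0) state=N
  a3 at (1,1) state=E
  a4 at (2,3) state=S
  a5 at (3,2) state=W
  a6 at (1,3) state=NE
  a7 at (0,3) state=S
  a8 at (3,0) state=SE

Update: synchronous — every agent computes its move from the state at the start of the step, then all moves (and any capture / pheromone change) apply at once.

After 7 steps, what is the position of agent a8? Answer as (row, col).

t=1: a0@(3,1):S a1@(3,2):NE a2@(2,0):S a3@(1,2):E a4@(3,3):S a5@(0,2):S a6@(2,3):S a7@(1,3):S a8@(0,0):S
t=2: a0@(0,1):S a1@(0,2):S a2@(3,0):S a3@(2,2):S a4@(0,3):S a5@(1,2):S a6@(3,3):S a7@(2,3):S a8@(1,0):S
t=3: a0@(1,1):S a1@(1,2):S a2@(0,0):S a3@(3,2):S a4@(1,3):S a5@(2,2):S a6@(0,3):S a7@(3,3):S a8@(2,0):S
t=4: a0@(2,1):S a1@(2,2):S a2@(1,0):S a3@(0,2):S a4@(2,3):S a5@(3,2):S a6@(1,3):S a7@(0,3):S a8@(3,0):S
t=5: a0@(3,1):S a1@(3,2):S a2@(2,0):S a3@(1,2):S a4@(3,3):S a5@(0,2):S a6@(2,3):S a7@(1,3):S a8@(0,0):S
t=6: a0@(0,1):S a1@(0,2):S a2@(3,0):S a3@(2,2):S a4@(0,3):S a5@(1,2):S a6@(3,3):S a7@(2,3):S a8@(1,0):S
t=7: a0@(1,1):S a1@(1,2):S a2@(0,0):S a3@(3,2):S a4@(1,3):S a5@(2,2):S a6@(0,3):S a7@(3,3):S a8@(2,0):S

(2, 0)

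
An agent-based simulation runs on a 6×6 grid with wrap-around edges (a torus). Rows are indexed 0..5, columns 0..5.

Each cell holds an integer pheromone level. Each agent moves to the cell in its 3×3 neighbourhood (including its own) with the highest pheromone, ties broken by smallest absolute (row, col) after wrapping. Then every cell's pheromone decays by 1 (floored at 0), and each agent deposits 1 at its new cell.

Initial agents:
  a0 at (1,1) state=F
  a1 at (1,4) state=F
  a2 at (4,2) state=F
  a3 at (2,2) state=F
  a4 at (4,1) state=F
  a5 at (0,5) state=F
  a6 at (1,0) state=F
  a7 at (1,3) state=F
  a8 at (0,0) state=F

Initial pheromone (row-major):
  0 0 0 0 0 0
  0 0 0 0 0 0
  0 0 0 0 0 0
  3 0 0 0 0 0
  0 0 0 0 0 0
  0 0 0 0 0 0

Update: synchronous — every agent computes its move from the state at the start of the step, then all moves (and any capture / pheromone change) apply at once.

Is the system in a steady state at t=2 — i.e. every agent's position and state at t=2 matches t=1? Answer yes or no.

t=1: a0@(0,0) a1@(0,3) a2@(3,1) a3@(1,1) a4@(3,0) a5@(0,0) a6@(0,0) a7@(0,2) a8@(0,0) | pheromone: 4 0 1 1 0 0 / 0 1 0 0 0 0 / 0 0 0 0 0 0 / 3 1 0 0 0 0 / 0 0 0 0 0 0 / 0 0 0 0 0 0
t=2: a0@(0,0) a1@(0,2) a2@(3,0) a3@(0,0) a4@(3,0) a5@(0,0) a6@(0,0) a7@(0,2) a8@(0,0) | pheromone: 8 0 2 0 0 0 / 0 0 0 0 0 0 / 0 0 0 0 0 0 / 4 0 0 0 0 0 / 0 0 0 0 0 0 / 0 0 0 0 0 0

no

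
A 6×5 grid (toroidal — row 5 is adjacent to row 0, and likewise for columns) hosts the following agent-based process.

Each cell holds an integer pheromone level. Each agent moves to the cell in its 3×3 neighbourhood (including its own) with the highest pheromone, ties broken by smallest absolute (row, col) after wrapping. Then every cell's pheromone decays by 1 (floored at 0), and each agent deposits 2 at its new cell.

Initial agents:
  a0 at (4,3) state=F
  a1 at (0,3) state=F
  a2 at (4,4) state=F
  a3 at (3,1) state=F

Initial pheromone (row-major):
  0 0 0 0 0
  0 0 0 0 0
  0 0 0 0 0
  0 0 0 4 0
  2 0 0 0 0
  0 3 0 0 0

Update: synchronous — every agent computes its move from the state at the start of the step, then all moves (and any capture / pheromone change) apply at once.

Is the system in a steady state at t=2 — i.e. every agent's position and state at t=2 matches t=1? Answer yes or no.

t=1: a0@(3,3) a1@(0,2) a2@(3,3) a3@(4,0) | pheromone: 0 0 2 0 0 / 0 0 0 0 0 / 0 0 0 0 0 / 0 0 0 7 0 / 3 0 0 0 0 / 0 2 0 0 0
t=2: a0@(3,3) a1@(0,2) a2@(3,3) a3@(4,0) | pheromone: 0 0 3 0 0 / 0 0 0 0 0 / 0 0 0 0 0 / 0 0 0 10 0 / 4 0 0 0 0 / 0 1 0 0 0

yes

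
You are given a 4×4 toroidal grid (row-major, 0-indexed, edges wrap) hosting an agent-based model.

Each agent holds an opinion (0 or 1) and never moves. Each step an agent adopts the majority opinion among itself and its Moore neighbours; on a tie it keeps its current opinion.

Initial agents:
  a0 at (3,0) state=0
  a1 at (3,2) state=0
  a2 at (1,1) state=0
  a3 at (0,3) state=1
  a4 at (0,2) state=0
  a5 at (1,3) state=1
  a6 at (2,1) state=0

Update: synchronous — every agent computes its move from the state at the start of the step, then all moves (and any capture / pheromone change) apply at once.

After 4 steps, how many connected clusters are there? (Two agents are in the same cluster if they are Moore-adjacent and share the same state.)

t=1: a0@(3,0):0 a1@(3,2):0 a2@(1,1):0 a3@(0,3):0 a4@(0,2):0 a5@(1,3):1 a6@(2,1):0
t=2: a0@(3,0):0 a1@(3,2):0 a2@(1,1):0 a3@(0,3):0 a4@(0,2):0 a5@(1,3):0 a6@(2,1):0
t=3: (unchanged — steady state)

1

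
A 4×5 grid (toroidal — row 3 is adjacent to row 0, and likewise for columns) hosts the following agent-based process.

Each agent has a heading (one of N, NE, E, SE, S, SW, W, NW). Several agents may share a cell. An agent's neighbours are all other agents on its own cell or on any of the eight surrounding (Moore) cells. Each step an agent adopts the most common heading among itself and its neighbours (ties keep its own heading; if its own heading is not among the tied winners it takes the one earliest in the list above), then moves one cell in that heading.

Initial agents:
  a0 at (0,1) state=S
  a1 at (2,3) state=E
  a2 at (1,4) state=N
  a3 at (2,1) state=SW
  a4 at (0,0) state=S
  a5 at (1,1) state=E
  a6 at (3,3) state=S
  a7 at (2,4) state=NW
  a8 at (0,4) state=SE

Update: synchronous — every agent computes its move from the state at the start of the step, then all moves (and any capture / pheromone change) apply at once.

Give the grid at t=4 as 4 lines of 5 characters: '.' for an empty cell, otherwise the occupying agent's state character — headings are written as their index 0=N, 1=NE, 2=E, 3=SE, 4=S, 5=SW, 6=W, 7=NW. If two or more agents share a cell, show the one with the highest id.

44.44
.4..4
....4
...44

t=1: a0@(1,1):S a1@(2,4):E a2@(0,4):N a3@(3,0):SW a4@(1,0):S a5@(2,1):S a6@(0,3):S a7@(1,3):NW a8@(1,4):S
t=2: a0@(2,1):S a1@(3,4):S a2@(1,4):S a3@(0,4):SW a4@(2,0):S a5@(3,1):S a6@(1,3):S a7@(2,3):S a8@(2,4):S
t=3: a0@(3,1):S a1@(0,4):S a2@(2,4):S a3@(1,4):S a4@(3,0):S a5@(0,1):S a6@(2,3):S a7@(3,3):S a8@(3,4):S
t=4: a0@(0,1):S a1@(1,4):S a2@(3,4):S a3@(2,4):S a4@(0,0):S a5@(1,1):S a6@(3,3):S a7@(0,3):S a8@(0,4):S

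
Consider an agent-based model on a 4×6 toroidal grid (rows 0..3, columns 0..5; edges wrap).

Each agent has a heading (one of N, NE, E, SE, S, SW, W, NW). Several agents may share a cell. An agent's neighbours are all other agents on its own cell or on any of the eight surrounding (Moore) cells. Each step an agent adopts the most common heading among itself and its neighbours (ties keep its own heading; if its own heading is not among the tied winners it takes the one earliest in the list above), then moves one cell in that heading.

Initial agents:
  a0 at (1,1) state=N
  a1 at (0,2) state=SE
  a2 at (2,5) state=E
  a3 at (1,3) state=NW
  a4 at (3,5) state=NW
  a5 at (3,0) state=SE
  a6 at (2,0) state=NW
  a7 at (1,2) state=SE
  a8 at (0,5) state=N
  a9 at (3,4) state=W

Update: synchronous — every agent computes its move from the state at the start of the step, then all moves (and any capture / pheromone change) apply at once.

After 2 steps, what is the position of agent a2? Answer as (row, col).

(0, 3)

t=1: a0@(2,2):SE a1@(1,3):SE a2@(1,4):NW a3@(2,4):SE a4@(2,4):NW a5@(2,5):NW a6@(1,5):NW a7@(2,3):SE a8@(3,5):N a9@(3,3):W
t=2: a0@(3,3):SE a1@(2,4):SE a2@(0,3):NW a3@(1,3):NW a4@(1,3):NW a5@(1,4):NW a6@(0,4):NW a7@(3,4):SE a8@(2,4):NW a9@(0,4):SE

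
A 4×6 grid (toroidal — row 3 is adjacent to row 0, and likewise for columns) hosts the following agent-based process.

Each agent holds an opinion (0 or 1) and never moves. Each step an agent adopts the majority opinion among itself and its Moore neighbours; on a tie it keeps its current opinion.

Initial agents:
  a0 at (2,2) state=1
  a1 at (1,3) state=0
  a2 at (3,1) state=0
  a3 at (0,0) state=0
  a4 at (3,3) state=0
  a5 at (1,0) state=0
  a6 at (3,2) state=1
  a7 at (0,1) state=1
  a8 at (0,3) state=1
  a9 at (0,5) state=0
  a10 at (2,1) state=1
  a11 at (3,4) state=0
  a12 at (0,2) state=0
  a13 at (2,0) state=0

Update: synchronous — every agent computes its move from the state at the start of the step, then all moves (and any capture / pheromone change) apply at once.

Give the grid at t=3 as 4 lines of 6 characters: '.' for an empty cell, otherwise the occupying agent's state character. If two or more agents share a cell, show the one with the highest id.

t=1: a0@(2,2):1 a1@(1,3):0 a2@(3,1):0 a3@(0,0):0 a4@(3,3):0 a5@(1,0):0 a6@(3,2):1 a7@(0,1):0 a8@(0,3):0 a9@(0,5):0 a10@(2,1):1 a11@(3,4):0 a12@(0,2):0 a13@(2,0):0
t=2: a0@(2,2):1 a1@(1,3):0 a2@(3,1):0 a3@(0,0):0 a4@(3,3):0 a5@(1,0):0 a6@(3,2):0 a7@(0,1):0 a8@(0,3):0 a9@(0,5):0 a10@(2,1):1 a11@(3,4):0 a12@(0,2):0 a13@(2,0):0
t=3: a0@(2,2):0 a1@(1,3):0 a2@(3,1):0 a3@(0,0):0 a4@(3,3):0 a5@(1,0):0 a6@(3,2):0 a7@(0,1):0 a8@(0,3):0 a9@(0,5):0 a10@(2,1):0 a11@(3,4):0 a12@(0,2):0 a13@(2,0):0

0000.0
0..0..
000...
.0000.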